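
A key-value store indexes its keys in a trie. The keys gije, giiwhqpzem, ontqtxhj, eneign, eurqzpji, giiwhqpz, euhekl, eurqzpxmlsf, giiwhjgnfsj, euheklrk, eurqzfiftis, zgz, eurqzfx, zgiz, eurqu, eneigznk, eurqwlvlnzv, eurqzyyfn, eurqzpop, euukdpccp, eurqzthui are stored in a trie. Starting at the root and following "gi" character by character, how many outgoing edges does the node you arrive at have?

2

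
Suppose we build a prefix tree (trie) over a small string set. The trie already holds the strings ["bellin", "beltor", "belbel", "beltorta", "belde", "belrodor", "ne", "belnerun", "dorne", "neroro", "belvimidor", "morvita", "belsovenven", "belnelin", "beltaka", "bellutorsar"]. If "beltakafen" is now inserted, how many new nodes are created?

The longest prefix of "beltakafen" already in the trie is "beltaka" (length 7).
Each of the 3 remaining characters creates one node.

3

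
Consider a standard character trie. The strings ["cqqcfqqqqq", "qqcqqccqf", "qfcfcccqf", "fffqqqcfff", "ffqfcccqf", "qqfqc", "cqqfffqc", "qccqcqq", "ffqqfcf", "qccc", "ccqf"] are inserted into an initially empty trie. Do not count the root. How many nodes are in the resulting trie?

66

For each word, the new-node count is its length minus the longest prefix already in the trie:
  "cqqcfqqqqq" → 10 new (c, q, q, c, f, q, q, q, q, q)
  "qqcqqccqf" → 9 new (q, q, c, q, q, c, c, q, f)
  "qfcfcccqf" → prefix "q" already present; 8 new (f, c, f, c, c, c, q, f)
  "fffqqqcfff" → 10 new (f, f, f, q, q, q, c, f, f, f)
  "ffqfcccqf" → prefix "ff" already present; 7 new (q, f, c, c, c, q, f)
  "qqfqc" → prefix "qq" already present; 3 new (f, q, c)
  "cqqfffqc" → prefix "cqq" already present; 5 new (f, f, f, q, c)
  "qccqcqq" → prefix "q" already present; 6 new (c, c, q, c, q, q)
  "ffqqfcf" → prefix "ffq" already present; 4 new (q, f, c, f)
  "qccc" → prefix "qcc" already present; 1 new (c)
  "ccqf" → prefix "c" already present; 3 new (c, q, f)
Total nodes = 10 + 9 + 8 + 10 + 7 + 3 + 5 + 6 + 4 + 1 + 3 = 66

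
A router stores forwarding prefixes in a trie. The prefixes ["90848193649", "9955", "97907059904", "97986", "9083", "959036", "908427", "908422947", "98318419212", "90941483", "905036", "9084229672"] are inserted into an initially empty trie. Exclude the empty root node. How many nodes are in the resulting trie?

61

Count nodes per top-level branch (shared prefixes stored once):
  '9'-branch (905036, 9083, 908422947, 9084229672, 908427, 90848193649, 90941483, 959036, 97907059904, 97986, 98318419212, 9955): 61 nodes
Sum: 61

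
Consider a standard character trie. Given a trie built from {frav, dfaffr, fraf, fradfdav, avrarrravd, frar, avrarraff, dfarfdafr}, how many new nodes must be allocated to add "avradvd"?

3

Walking "avradvd" from the root, the first 4 characters ("avra") follow existing edges; "d" is the first miss.
Each of the 3 remaining characters creates one node.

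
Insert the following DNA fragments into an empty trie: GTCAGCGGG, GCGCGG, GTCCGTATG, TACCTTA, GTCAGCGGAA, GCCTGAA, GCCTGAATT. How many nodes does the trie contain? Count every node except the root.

36

Insert word by word; a character creates a node only if that edge doesn't already exist:
  "GTCAGCGGG" → 9 new (G, T, C, A, G, C, G, G, G)
  "GCGCGG" → prefix "G" already present; 5 new (C, G, C, G, G)
  "GTCCGTATG" → prefix "GTC" already present; 6 new (C, G, T, A, T, G)
  "TACCTTA" → 7 new (T, A, C, C, T, T, A)
  "GTCAGCGGAA" → prefix "GTCAGCGG" already present; 2 new (A, A)
  "GCCTGAA" → prefix "GC" already present; 5 new (C, T, G, A, A)
  "GCCTGAATT" → prefix "GCCTGAA" already present; 2 new (T, T)
Total nodes = 9 + 5 + 6 + 7 + 2 + 5 + 2 = 36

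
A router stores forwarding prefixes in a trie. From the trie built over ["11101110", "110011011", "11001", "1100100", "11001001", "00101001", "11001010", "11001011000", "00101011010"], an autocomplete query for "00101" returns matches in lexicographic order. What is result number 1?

00101001

Filter for "00101…" and sort: "00101001", "00101011010"
The 1st is 00101001.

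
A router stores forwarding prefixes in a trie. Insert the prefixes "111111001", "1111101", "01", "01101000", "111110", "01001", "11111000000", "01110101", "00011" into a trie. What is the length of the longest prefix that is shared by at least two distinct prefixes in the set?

Look for the deepest trie node that still has at least two words in its subtree.
"111110" and "11111000000" agree on "111110" (6 characters) before diverging; nothing deeper is shared.
Longest shared-prefix length: 6

6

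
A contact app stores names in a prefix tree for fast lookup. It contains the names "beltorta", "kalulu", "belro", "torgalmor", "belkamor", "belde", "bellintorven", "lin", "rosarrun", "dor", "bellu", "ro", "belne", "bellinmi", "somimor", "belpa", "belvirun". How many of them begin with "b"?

Traverse to the node for "b", then collect every word in that subtree.
Words under "b": belde, belkamor, bellinmi, bellintorven, bellu, belne, belpa, belro, beltorta, belvirun
Count: 10

10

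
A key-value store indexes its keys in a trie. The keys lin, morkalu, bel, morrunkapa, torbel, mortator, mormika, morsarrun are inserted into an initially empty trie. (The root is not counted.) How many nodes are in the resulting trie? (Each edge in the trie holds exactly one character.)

For each word, the new-node count is its length minus the longest prefix already in the trie:
  "lin" → 3 new (l, i, n)
  "morkalu" → 7 new (m, o, r, k, a, l, u)
  "bel" → 3 new (b, e, l)
  "morrunkapa" → prefix "mor" already present; 7 new (r, u, n, k, a, p, a)
  "torbel" → 6 new (t, o, r, b, e, l)
  "mortator" → prefix "mor" already present; 5 new (t, a, t, o, r)
  "mormika" → prefix "mor" already present; 4 new (m, i, k, a)
  "morsarrun" → prefix "mor" already present; 6 new (s, a, r, r, u, n)
Total nodes = 3 + 7 + 3 + 7 + 6 + 5 + 4 + 6 = 41

41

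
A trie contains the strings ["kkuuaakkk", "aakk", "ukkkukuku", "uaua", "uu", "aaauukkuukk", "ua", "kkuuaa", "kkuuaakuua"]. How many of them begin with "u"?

Traverse to the node for "u", then collect every word in that subtree.
Words under "u": ua, uaua, ukkkukuku, uu
Count: 4

4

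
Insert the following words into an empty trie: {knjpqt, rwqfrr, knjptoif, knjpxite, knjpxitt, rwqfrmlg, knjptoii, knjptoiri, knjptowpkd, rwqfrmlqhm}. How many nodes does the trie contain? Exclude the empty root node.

34

Trace insertions, counting only characters that open a new branch:
  "knjpqt" → 6 new (k, n, j, p, q, t)
  "rwqfrr" → 6 new (r, w, q, f, r, r)
  "knjptoif" → prefix "knjp" already present; 4 new (t, o, i, f)
  "knjpxite" → prefix "knjp" already present; 4 new (x, i, t, e)
  "knjpxitt" → prefix "knjpxit" already present; 1 new (t)
  "rwqfrmlg" → prefix "rwqfr" already present; 3 new (m, l, g)
  "knjptoii" → prefix "knjptoi" already present; 1 new (i)
  "knjptoiri" → prefix "knjptoi" already present; 2 new (r, i)
  "knjptowpkd" → prefix "knjpto" already present; 4 new (w, p, k, d)
  "rwqfrmlqhm" → prefix "rwqfrml" already present; 3 new (q, h, m)
Total nodes = 6 + 6 + 4 + 4 + 1 + 3 + 1 + 2 + 4 + 3 = 34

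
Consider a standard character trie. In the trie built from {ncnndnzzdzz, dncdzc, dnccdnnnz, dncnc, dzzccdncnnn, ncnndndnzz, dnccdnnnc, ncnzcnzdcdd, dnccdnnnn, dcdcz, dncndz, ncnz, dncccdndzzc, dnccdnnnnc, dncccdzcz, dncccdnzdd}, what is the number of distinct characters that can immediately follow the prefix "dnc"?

3

The children of the "dnc" node are the distinct next characters among strings starting with "dnc".
Distinct next characters after "dnc": c, d, n.
That node has 3 child edges.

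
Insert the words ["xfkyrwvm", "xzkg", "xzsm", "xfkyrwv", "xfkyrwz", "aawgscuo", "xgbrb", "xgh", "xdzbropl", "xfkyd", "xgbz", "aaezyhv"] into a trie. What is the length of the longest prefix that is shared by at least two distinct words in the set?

Look for the deepest trie node that still has at least two words in its subtree.
e.g. "xfkyrwv" and "xfkyrwvm" share the prefix "xfkyrwv" of length 7; no pair shares a longer one.
Longest shared-prefix length: 7

7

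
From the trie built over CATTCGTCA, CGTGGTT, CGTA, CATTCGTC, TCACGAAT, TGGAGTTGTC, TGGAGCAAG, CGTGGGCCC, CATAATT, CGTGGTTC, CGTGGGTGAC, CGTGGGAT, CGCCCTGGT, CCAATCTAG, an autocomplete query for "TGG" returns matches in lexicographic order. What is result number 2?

TGGAGTTGTC

Words with prefix "TGG", in lexicographic order: "TGGAGCAAG", "TGGAGTTGTC"
Position 2: TGGAGTTGTC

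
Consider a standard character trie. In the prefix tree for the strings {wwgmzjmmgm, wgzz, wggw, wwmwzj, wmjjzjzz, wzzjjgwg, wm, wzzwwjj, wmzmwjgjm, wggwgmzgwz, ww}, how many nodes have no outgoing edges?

8

A leaf is a node with no children — equivalently, the end of a word that is not a proper prefix of any other stored word.
Those words: "wggwgmzgwz", "wgzz", "wmjjzjzz", "wmzmwjgjm", "wwgmzjmmgm", "wwmwzj", "wzzjjgwg", "wzzwwjj"
Leaf count: 8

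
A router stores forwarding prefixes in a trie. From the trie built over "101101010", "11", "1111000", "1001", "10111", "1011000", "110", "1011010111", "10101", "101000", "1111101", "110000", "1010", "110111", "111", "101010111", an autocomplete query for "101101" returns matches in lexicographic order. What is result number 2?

1011010111

Words with prefix "101101", in lexicographic order: "101101010", "1011010111"
The 2nd is 1011010111.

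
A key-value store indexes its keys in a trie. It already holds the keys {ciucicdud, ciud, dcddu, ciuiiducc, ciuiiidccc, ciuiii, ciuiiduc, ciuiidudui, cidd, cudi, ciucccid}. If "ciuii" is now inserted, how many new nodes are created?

0

"ciuii" is already a full path in the trie; only an end-marker is added.
No new nodes are needed: 0.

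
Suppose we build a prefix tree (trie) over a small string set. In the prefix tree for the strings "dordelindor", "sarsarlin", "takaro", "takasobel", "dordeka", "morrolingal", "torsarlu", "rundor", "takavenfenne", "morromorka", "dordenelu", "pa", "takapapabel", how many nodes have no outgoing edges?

A leaf is a node with no children — equivalently, the end of a word that is not a proper prefix of any other stored word.
Those words: "dordeka", "dordelindor", "dordenelu", "morrolingal", "morromorka", "pa", "rundor", "sarsarlin", "takapapabel", "takaro", "takasobel", "takavenfenne", "torsarlu"
Leaf count: 13

13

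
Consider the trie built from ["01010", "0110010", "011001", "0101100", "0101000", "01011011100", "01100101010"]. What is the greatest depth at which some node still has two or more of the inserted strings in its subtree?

Equivalently: take the maximum, over all pairs, of their longest common prefix length.
"0110010" and "01100101010" agree on "0110010" (7 characters) before diverging; nothing deeper is shared.
Longest shared-prefix length: 7

7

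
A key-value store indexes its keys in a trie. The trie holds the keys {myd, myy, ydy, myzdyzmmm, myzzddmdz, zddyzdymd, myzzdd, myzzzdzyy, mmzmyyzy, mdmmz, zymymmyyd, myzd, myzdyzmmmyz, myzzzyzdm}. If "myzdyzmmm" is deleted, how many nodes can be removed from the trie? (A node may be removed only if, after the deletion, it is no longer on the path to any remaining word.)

A node on "myzdyzmmm"'s path can go only if nothing else ends at it or branches off below it.
Every node on "myzdyzmmm" is still needed (e.g. by "myzdyzmmmyz"), so nothing is freed.
Nodes removed: 0

0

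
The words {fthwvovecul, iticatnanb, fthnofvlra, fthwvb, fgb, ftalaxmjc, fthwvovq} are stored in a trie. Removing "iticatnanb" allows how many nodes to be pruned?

10

A node on "iticatnanb"'s path can go only if nothing else ends at it or branches off below it.
No other word shares any prefix with "iticatnanb", so all 10 of its nodes go.
Nodes removed: 10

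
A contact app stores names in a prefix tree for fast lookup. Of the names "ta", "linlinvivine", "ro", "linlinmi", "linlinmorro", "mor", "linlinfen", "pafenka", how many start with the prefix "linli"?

Traverse to the node for "linli", then collect every word in that subtree.
Words under "linli": linlinfen, linlinmi, linlinmorro, linlinvivine
Count: 4

4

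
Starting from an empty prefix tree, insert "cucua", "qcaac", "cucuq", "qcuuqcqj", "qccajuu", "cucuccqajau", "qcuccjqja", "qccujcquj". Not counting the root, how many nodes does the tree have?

Insert word by word; a character creates a node only if that edge doesn't already exist:
  "cucua" → 5 new (c, u, c, u, a)
  "qcaac" → 5 new (q, c, a, a, c)
  "cucuq" → prefix "cucu" already present; 1 new (q)
  "qcuuqcqj" → prefix "qc" already present; 6 new (u, u, q, c, q, j)
  "qccajuu" → prefix "qc" already present; 5 new (c, a, j, u, u)
  "cucuccqajau" → prefix "cucu" already present; 7 new (c, c, q, a, j, a, u)
  "qcuccjqja" → prefix "qcu" already present; 6 new (c, c, j, q, j, a)
  "qccujcquj" → prefix "qcc" already present; 6 new (u, j, c, q, u, j)
Total nodes = 5 + 5 + 1 + 6 + 5 + 7 + 6 + 6 = 41

41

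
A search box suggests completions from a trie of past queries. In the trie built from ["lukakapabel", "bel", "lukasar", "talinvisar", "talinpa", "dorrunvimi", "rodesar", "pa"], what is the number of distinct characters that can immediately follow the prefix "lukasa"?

Walk "lukasa" from the root, arriving at one node.
Characters that immediately follow "lukasa" among the stored strings: {r}.
That node has 1 child edge.

1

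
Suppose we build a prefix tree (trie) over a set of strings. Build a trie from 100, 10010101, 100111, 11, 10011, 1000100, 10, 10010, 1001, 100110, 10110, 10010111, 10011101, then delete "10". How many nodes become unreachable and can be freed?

0

Walk "10" from the leaf back toward the root, removing each node that no remaining word uses.
Every node on "10" is still needed (e.g. by "100"), so nothing is freed.
Nodes removed: 0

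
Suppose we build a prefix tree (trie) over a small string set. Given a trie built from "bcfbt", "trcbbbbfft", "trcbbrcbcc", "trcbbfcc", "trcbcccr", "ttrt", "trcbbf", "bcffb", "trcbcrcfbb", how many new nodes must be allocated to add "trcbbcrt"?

3

The longest prefix of "trcbbcrt" already in the trie is "trcbb" (length 5).
New nodes needed: |"trcbbcrt"| − 5 = 8 − 5 = 3.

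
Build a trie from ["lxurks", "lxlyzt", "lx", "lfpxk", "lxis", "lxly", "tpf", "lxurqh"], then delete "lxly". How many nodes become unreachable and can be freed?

After clearing the end-marker at "lxly", prune upward until reaching a node still needed by another word.
Every node on "lxly" is still needed (e.g. by "lxlyzt"), so nothing is freed.
Nodes removed: 0

0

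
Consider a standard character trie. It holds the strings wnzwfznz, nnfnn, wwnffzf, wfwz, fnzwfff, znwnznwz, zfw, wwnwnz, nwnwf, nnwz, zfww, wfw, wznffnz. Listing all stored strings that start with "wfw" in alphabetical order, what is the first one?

Filter for "wfw…" and sort: "wfw", "wfwz"
Position 1: wfw

wfw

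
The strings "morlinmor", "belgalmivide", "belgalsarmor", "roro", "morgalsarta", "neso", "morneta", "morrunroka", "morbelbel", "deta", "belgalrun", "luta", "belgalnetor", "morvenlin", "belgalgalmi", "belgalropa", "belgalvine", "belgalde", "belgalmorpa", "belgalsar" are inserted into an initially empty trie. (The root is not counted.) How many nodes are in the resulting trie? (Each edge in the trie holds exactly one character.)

100

Count nodes per top-level branch (shared prefixes stored once):
  'b'-branch (belgalde, belgalgalmi, belgalmivide, belgalmorpa, belgalnetor, belgalropa, belgalrun, belgalsar, belgalsarmor, belgalvine): 44 nodes
  'd'-branch (deta): 4 nodes
  'l'-branch (luta): 4 nodes
  'm'-branch (morbelbel, morgalsarta, morlinmor, morneta, morrunroka, morvenlin): 40 nodes
  'n'-branch (neso): 4 nodes
  'r'-branch (roro): 4 nodes
Sum: 100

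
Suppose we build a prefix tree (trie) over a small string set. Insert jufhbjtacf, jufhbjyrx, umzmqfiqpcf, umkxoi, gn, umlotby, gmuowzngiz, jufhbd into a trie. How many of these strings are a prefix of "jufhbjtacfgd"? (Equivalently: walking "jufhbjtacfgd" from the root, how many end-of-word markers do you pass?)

1

Check each prefix of "jufhbjtacfgd" against the stored set — each match is an end-marker on the path.
Prefixes of the query that are stored words: "jufhbjtacf"
Count: 1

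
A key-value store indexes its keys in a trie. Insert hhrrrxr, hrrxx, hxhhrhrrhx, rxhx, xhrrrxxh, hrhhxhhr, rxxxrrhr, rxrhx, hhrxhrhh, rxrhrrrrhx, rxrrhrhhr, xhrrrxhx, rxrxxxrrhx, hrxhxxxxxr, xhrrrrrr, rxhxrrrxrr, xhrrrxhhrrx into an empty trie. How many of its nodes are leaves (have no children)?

16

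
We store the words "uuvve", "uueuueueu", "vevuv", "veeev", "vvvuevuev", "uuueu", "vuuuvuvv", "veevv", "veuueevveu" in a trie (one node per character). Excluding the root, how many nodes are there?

Trace insertions, counting only characters that open a new branch:
  "uuvve" → 5 new (u, u, v, v, e)
  "uueuueueu" → prefix "uu" already present; 7 new (e, u, u, e, u, e, u)
  "vevuv" → 5 new (v, e, v, u, v)
  "veeev" → prefix "ve" already present; 3 new (e, e, v)
  "vvvuevuev" → prefix "v" already present; 8 new (v, v, u, e, v, u, e, v)
  "uuueu" → prefix "uu" already present; 3 new (u, e, u)
  "vuuuvuvv" → prefix "v" already present; 7 new (u, u, u, v, u, v, v)
  "veevv" → prefix "vee" already present; 2 new (v, v)
  "veuueevveu" → prefix "ve" already present; 8 new (u, u, e, e, v, v, e, u)
Total nodes = 5 + 7 + 5 + 3 + 8 + 3 + 7 + 2 + 8 = 48

48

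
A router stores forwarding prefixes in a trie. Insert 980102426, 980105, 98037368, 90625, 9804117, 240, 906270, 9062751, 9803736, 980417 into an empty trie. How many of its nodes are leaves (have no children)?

Leaves are exactly the stored words that no other stored word extends.
Those words: "240", "90625", "906270", "9062751", "980102426", "980105", "98037368", "9804117", "980417"
Leaf count: 9

9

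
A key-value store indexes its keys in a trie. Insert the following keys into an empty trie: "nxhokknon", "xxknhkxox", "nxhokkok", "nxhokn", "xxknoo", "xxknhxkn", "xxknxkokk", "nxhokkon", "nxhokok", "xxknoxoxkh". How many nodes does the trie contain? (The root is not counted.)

For each word, the new-node count is its length minus the longest prefix already in the trie:
  "nxhokknon" → 9 new (n, x, h, o, k, k, n, o, n)
  "xxknhkxox" → 9 new (x, x, k, n, h, k, x, o, x)
  "nxhokkok" → prefix "nxhokk" already present; 2 new (o, k)
  "nxhokn" → prefix "nxhok" already present; 1 new (n)
  "xxknoo" → prefix "xxkn" already present; 2 new (o, o)
  "xxknhxkn" → prefix "xxknh" already present; 3 new (x, k, n)
  "xxknxkokk" → prefix "xxkn" already present; 5 new (x, k, o, k, k)
  "nxhokkon" → prefix "nxhokko" already present; 1 new (n)
  "nxhokok" → prefix "nxhok" already present; 2 new (o, k)
  "xxknoxoxkh" → prefix "xxkno" already present; 5 new (x, o, x, k, h)
Total nodes = 9 + 9 + 2 + 1 + 2 + 3 + 5 + 1 + 2 + 5 = 39

39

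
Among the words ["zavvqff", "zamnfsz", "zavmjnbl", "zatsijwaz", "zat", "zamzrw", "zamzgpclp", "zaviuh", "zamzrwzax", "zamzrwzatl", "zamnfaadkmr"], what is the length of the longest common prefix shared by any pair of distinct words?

8

The deepest shared node is where two words last agree before diverging.
"zamzrwzatl" and "zamzrwzax" agree on "zamzrwza" (8 characters) before diverging; nothing deeper is shared.
Longest shared-prefix length: 8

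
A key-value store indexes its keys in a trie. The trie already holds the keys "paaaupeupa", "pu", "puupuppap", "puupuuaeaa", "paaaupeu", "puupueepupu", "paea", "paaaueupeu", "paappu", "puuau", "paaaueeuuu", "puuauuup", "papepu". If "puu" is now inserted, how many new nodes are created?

0

Every character of "puu" already lies on an existing path (it is a prefix of some stored word).
No new nodes are needed: 0.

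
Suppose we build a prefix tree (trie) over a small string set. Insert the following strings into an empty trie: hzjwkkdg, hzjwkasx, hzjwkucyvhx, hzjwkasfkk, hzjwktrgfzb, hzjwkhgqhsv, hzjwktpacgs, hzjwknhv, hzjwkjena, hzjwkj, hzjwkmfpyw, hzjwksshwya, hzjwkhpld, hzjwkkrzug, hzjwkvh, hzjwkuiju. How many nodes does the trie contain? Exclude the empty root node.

Trace insertions, counting only characters that open a new branch:
  "hzjwkkdg" → 8 new (h, z, j, w, k, k, d, g)
  "hzjwkasx" → prefix "hzjwk" already present; 3 new (a, s, x)
  "hzjwkucyvhx" → prefix "hzjwk" already present; 6 new (u, c, y, v, h, x)
  "hzjwkasfkk" → prefix "hzjwkas" already present; 3 new (f, k, k)
  "hzjwktrgfzb" → prefix "hzjwk" already present; 6 new (t, r, g, f, z, b)
  "hzjwkhgqhsv" → prefix "hzjwk" already present; 6 new (h, g, q, h, s, v)
  "hzjwktpacgs" → prefix "hzjwkt" already present; 5 new (p, a, c, g, s)
  "hzjwknhv" → prefix "hzjwk" already present; 3 new (n, h, v)
  "hzjwkjena" → prefix "hzjwk" already present; 4 new (j, e, n, a)
  "hzjwkj" → prefix "hzjwkj" already present; 0 new (none)
  "hzjwkmfpyw" → prefix "hzjwk" already present; 5 new (m, f, p, y, w)
  "hzjwksshwya" → prefix "hzjwk" already present; 6 new (s, s, h, w, y, a)
  "hzjwkhpld" → prefix "hzjwkh" already present; 3 new (p, l, d)
  "hzjwkkrzug" → prefix "hzjwkk" already present; 4 new (r, z, u, g)
  "hzjwkvh" → prefix "hzjwk" already present; 2 new (v, h)
  "hzjwkuiju" → prefix "hzjwku" already present; 3 new (i, j, u)
Total nodes = 8 + 3 + 6 + 3 + 6 + 6 + 5 + 3 + 4 + 0 + 5 + 6 + 3 + 4 + 2 + 3 = 67

67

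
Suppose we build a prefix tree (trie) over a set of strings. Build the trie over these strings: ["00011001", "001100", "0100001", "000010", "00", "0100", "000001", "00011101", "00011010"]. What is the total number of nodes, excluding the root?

28

Trie structure (* marks end of a word):
(root)
└─ 0
   ├─ 0 *
   │  ├─ 0
   │  │  ├─ 0
   │  │  │  ├─ 0
   │  │  │  │  └─ 1 *
   │  │  │  └─ 1
   │  │  │     └─ 0 *
   │  │  └─ 1
   │  │     └─ 1
   │  │        ├─ 0
   │  │        │  ├─ 0
   │  │        │  │  └─ 1 *
   │  │        │  └─ 1
   │  │        │     └─ 0 *
   │  │        └─ 1
   │  │           └─ 0
   │  │              └─ 1 *
   │  └─ 1
   │     └─ 1
   │        └─ 0
   │           └─ 0 *
   └─ 1
      └─ 0
         └─ 0 *
            └─ 0
               └─ 0
                  └─ 1 *
Counting every labelled node above: 28.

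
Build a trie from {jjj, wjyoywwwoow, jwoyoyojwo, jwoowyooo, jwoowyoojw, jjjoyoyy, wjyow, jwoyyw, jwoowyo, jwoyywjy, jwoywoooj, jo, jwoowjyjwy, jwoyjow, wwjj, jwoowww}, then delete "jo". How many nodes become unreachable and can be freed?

Walk "jo" from the leaf back toward the root, removing each node that no remaining word uses.
The suffix "o" (1 node) is used only by "jo"; the node for "j" still has the child "j", so pruning stops there.
Nodes removed: 1

1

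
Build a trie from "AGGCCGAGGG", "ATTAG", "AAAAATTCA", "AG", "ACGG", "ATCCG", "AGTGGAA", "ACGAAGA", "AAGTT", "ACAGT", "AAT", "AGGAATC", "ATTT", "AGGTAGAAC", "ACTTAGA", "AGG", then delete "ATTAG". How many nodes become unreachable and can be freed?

2

After clearing the end-marker at "ATTAG", prune upward until reaching a node still needed by another word.
The suffix "AG" (2 nodes) is used only by "ATTAG"; the node for "ATT" still has the child "T", so pruning stops there.
Nodes removed: 2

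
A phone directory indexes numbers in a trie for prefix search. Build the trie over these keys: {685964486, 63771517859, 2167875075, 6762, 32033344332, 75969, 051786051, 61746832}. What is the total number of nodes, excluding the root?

Trace insertions, counting only characters that open a new branch:
  "685964486" → 9 new (6, 8, 5, 9, 6, 4, 4, 8, 6)
  "63771517859" → prefix "6" already present; 10 new (3, 7, 7, 1, 5, 1, 7, 8, 5, 9)
  "2167875075" → 10 new (2, 1, 6, 7, 8, 7, 5, 0, 7, 5)
  "6762" → prefix "6" already present; 3 new (7, 6, 2)
  "32033344332" → 11 new (3, 2, 0, 3, 3, 3, 4, 4, 3, 3, 2)
  "75969" → 5 new (7, 5, 9, 6, 9)
  "051786051" → 9 new (0, 5, 1, 7, 8, 6, 0, 5, 1)
  "61746832" → prefix "6" already present; 7 new (1, 7, 4, 6, 8, 3, 2)
Total nodes = 9 + 10 + 10 + 3 + 11 + 5 + 9 + 7 = 64

64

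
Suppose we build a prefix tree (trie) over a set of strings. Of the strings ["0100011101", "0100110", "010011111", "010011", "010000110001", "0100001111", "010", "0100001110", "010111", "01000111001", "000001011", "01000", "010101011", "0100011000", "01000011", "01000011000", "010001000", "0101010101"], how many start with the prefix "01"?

17

Filter for entries beginning with "01":
Words under "01": 010, 01000, 01000011, 01000011000, 010000110001, 0100001110, 0100001111, 010001000, 0100011000, 01000111001, 0100011101, 010011, 0100110, 010011111, 0101010101, 010101011, 010111
Count: 17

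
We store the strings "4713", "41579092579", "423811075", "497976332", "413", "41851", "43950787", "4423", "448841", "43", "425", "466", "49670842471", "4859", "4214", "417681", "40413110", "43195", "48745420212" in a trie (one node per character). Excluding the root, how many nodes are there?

88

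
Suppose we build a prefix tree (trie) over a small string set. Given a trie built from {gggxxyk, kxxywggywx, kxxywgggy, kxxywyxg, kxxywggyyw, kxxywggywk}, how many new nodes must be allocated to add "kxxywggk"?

1

Walking "kxxywggk" from the root, the first 7 characters ("kxxywgg") follow existing edges; "k" is the first miss.
So 8 − 7 = 1 new nodes.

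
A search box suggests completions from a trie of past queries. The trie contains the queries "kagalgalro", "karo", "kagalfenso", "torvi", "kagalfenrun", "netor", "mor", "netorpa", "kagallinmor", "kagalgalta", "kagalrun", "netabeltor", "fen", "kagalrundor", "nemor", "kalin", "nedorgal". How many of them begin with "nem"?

1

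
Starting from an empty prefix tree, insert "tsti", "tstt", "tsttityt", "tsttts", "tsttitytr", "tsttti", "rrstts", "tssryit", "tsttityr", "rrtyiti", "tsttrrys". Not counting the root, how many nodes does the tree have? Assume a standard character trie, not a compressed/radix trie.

34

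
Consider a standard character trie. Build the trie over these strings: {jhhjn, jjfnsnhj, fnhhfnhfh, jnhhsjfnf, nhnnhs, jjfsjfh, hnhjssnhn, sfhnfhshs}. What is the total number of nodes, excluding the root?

57

Count nodes per top-level branch (shared prefixes stored once):
  'f'-branch (fnhhfnhfh): 9 nodes
  'h'-branch (hnhjssnhn): 9 nodes
  'j'-branch (jhhjn, jjfnsnhj, jjfsjfh, jnhhsjfnf): 24 nodes
  'n'-branch (nhnnhs): 6 nodes
  's'-branch (sfhnfhshs): 9 nodes
Sum: 57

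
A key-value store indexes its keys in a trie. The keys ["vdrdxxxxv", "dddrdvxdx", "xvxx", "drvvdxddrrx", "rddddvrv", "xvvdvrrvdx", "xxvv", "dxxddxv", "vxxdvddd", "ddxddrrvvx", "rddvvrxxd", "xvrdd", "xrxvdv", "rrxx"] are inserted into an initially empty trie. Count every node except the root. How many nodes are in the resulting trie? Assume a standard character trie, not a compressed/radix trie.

89

Count nodes per top-level branch (shared prefixes stored once):
  'd'-branch (dddrdvxdx, ddxddrrvvx, drvvdxddrrx, dxxddxv): 33 nodes
  'r'-branch (rddddvrv, rddvvrxxd, rrxx): 17 nodes
  'v'-branch (vdrdxxxxv, vxxdvddd): 16 nodes
  'x'-branch (xrxvdv, xvrdd, xvvdvrrvdx, xvxx, xxvv): 23 nodes
Sum: 89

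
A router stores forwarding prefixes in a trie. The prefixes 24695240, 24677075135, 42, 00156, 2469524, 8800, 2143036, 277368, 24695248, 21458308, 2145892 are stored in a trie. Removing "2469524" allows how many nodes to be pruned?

0

A node on "2469524"'s path can go only if nothing else ends at it or branches off below it.
Every node on "2469524" is still needed (e.g. by "24695240"), so nothing is freed.
Nodes removed: 0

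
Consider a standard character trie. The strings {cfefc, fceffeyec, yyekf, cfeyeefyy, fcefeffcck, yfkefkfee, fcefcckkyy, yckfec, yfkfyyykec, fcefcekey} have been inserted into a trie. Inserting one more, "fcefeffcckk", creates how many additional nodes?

1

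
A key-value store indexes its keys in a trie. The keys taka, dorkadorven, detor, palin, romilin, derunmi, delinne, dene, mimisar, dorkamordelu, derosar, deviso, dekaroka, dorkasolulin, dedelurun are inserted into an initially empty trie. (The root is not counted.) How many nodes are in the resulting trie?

Trace insertions, counting only characters that open a new branch:
  "taka" → 4 new (t, a, k, a)
  "dorkadorven" → 11 new (d, o, r, k, a, d, o, r, v, e, n)
  "detor" → prefix "d" already present; 4 new (e, t, o, r)
  "palin" → 5 new (p, a, l, i, n)
  "romilin" → 7 new (r, o, m, i, l, i, n)
  "derunmi" → prefix "de" already present; 5 new (r, u, n, m, i)
  "delinne" → prefix "de" already present; 5 new (l, i, n, n, e)
  "dene" → prefix "de" already present; 2 new (n, e)
  "mimisar" → 7 new (m, i, m, i, s, a, r)
  "dorkamordelu" → prefix "dorka" already present; 7 new (m, o, r, d, e, l, u)
  "derosar" → prefix "der" already present; 4 new (o, s, a, r)
  "deviso" → prefix "de" already present; 4 new (v, i, s, o)
  "dekaroka" → prefix "de" already present; 6 new (k, a, r, o, k, a)
  "dorkasolulin" → prefix "dorka" already present; 7 new (s, o, l, u, l, i, n)
  "dedelurun" → prefix "de" already present; 7 new (d, e, l, u, r, u, n)
Total nodes = 4 + 11 + 4 + 5 + 7 + 5 + 5 + 2 + 7 + 7 + 4 + 4 + 6 + 7 + 7 = 85

85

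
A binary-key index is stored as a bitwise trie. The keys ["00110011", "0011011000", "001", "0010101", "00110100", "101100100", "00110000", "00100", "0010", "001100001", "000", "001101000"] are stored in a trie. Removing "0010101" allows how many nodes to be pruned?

3

After clearing the end-marker at "0010101", prune upward until reaching a node still needed by another word.
The suffix "101" (3 nodes) is used only by "0010101"; the node for "0010" still has the child "0", so pruning stops there.
Nodes removed: 3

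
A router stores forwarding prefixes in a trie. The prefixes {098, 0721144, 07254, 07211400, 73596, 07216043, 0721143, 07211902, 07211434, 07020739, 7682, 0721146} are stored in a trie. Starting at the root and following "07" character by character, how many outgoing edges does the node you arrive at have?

Walk "07" from the root, arriving at one node.
Characters that immediately follow "07" among the stored strings: {0, 2}.
That node has 2 child edges.

2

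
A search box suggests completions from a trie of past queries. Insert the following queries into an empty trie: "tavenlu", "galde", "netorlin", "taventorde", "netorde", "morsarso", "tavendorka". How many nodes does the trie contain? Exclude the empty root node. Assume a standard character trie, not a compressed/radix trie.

40

Trie structure (* marks end of a word):
(root)
├─ g
│  └─ a
│     └─ l
│        └─ d
│           └─ e *
├─ m
│  └─ o
│     └─ r
│        └─ s
│           └─ a
│              └─ r
│                 └─ s
│                    └─ o *
├─ n
│  └─ e
│     └─ t
│        └─ o
│           └─ r
│              ├─ d
│              │  └─ e *
│              └─ l
│                 └─ i
│                    └─ n *
└─ t
   └─ a
      └─ v
         └─ e
            └─ n
               ├─ d
               │  └─ o
               │     └─ r
               │        └─ k
               │           └─ a *
               ├─ l
               │  └─ u *
               └─ t
                  └─ o
                     └─ r
                        └─ d
                           └─ e *
Counting every labelled node above: 40.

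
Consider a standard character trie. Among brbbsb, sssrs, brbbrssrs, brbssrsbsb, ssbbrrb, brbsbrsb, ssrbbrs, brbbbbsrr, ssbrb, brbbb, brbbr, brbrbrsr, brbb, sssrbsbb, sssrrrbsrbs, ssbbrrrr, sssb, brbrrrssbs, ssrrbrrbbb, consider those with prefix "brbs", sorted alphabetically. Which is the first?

Filter for "brbs…" and sort: "brbsbrsb", "brbssrsbsb"
Position 1: brbsbrsb

brbsbrsb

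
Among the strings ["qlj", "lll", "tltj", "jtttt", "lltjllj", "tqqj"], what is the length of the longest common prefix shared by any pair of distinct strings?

The deepest shared node is where two words last agree before diverging.
"lll" and "lltjllj" agree on "ll" (2 characters) before diverging; nothing deeper is shared.
Longest shared-prefix length: 2

2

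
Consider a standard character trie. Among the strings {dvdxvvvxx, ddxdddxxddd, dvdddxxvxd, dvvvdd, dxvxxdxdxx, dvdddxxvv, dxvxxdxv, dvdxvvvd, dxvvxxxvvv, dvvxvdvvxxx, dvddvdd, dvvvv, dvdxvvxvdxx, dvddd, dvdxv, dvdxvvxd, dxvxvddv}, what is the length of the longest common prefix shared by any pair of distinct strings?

8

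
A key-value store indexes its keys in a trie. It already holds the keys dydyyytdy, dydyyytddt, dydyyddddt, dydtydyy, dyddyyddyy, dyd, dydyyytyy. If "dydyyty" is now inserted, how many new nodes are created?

2

"dydyy" is already a path in the trie; the remaining "ty" must be added.
So 7 − 5 = 2 new nodes.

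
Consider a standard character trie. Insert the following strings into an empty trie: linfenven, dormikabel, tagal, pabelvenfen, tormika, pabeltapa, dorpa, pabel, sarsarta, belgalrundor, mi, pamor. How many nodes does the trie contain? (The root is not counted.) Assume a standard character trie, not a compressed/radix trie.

72

Trace insertions, counting only characters that open a new branch:
  "linfenven" → 9 new (l, i, n, f, e, n, v, e, n)
  "dormikabel" → 10 new (d, o, r, m, i, k, a, b, e, l)
  "tagal" → 5 new (t, a, g, a, l)
  "pabelvenfen" → 11 new (p, a, b, e, l, v, e, n, f, e, n)
  "tormika" → prefix "t" already present; 6 new (o, r, m, i, k, a)
  "pabeltapa" → prefix "pabel" already present; 4 new (t, a, p, a)
  "dorpa" → prefix "dor" already present; 2 new (p, a)
  "pabel" → prefix "pabel" already present; 0 new (none)
  "sarsarta" → 8 new (s, a, r, s, a, r, t, a)
  "belgalrundor" → 12 new (b, e, l, g, a, l, r, u, n, d, o, r)
  "mi" → 2 new (m, i)
  "pamor" → prefix "pa" already present; 3 new (m, o, r)
Total nodes = 9 + 10 + 5 + 11 + 6 + 4 + 2 + 0 + 8 + 12 + 2 + 3 = 72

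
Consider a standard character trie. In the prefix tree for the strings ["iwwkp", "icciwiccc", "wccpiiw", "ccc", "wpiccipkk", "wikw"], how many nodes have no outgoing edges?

A leaf is a node with no children — equivalently, the end of a word that is not a proper prefix of any other stored word.
Those words: "ccc", "icciwiccc", "iwwkp", "wccpiiw", "wikw", "wpiccipkk"
Leaf count: 6

6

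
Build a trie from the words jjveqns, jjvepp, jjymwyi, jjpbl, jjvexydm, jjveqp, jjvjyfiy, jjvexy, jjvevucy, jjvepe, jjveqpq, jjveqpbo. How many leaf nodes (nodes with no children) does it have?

A leaf is a node with no children — equivalently, the end of a word that is not a proper prefix of any other stored word.
Those words: "jjpbl", "jjvepe", "jjvepp", "jjveqns", "jjveqpbo", "jjveqpq", "jjvevucy", "jjvexydm", "jjvjyfiy", "jjymwyi"
Leaf count: 10

10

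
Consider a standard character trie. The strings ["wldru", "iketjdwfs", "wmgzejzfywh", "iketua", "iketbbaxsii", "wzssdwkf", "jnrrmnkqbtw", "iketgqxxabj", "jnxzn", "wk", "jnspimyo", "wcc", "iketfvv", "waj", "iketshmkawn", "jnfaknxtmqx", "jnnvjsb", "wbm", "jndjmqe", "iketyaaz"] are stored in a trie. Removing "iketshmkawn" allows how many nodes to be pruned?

7

After clearing the end-marker at "iketshmkawn", prune upward until reaching a node still needed by another word.
The suffix "shmkawn" (7 nodes) is used only by "iketshmkawn"; the node for "iket" still has the child "j", so pruning stops there.
Nodes removed: 7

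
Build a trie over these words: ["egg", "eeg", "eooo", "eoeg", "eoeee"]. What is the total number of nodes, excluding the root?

Trie structure (* marks end of a word):
(root)
└─ e
   ├─ e
   │  └─ g *
   ├─ g
   │  └─ g *
   └─ o
      ├─ e
      │  ├─ e
      │  │  └─ e *
      │  └─ g *
      └─ o
         └─ o *
Counting every labelled node above: 12.

12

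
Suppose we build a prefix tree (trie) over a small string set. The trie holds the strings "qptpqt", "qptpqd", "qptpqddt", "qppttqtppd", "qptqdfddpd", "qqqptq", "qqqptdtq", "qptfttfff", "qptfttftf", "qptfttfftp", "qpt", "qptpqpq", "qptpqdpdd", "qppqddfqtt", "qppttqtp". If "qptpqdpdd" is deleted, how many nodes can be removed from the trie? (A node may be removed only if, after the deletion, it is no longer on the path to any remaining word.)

3

Walk "qptpqdpdd" from the leaf back toward the root, removing each node that no remaining word uses.
The suffix "pdd" (3 nodes) is used only by "qptpqdpdd"; the node for "qptpqd" still has the child "d", so pruning stops there.
Nodes removed: 3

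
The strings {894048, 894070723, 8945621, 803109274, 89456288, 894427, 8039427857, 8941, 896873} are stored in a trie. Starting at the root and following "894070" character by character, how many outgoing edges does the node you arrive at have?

1

Walk "894070" from the root, arriving at one node.
Distinct next characters after "894070": 7.
That node has 1 child edge.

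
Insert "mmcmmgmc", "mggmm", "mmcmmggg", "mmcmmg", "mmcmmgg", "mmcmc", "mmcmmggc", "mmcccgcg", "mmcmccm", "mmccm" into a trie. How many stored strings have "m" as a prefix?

Filter for entries beginning with "m":
Words under "m": mggmm, mmcccgcg, mmccm, mmcmc, mmcmccm, mmcmmg, mmcmmgg, mmcmmggc, mmcmmggg, mmcmmgmc
Count: 10

10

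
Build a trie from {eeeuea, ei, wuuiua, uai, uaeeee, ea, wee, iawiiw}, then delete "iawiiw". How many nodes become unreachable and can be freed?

6

After clearing the end-marker at "iawiiw", prune upward until reaching a node still needed by another word.
No other word shares any prefix with "iawiiw", so all 6 of its nodes go.
Nodes removed: 6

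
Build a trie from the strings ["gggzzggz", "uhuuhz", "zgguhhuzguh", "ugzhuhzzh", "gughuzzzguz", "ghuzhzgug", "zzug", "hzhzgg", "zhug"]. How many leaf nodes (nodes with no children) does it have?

9

Leaves are exactly the stored words that no other stored word extends.
Those words: "gggzzggz", "ghuzhzgug", "gughuzzzguz", "hzhzgg", "ugzhuhzzh", "uhuuhz", "zgguhhuzguh", "zhug", "zzug"
Leaf count: 9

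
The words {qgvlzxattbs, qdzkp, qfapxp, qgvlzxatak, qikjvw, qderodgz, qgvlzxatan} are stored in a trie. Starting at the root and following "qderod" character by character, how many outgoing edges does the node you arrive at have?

1

Walk "qderod" from the root, arriving at one node.
Distinct next characters after "qderod": g.
That node has 1 child edge.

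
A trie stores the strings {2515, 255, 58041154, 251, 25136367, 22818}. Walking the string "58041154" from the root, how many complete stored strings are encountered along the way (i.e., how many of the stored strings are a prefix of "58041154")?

1

Traverse "58041154" character by character; count nodes along the way that are marked as word ends.
Prefixes of the query that are stored words: "58041154"
Count: 1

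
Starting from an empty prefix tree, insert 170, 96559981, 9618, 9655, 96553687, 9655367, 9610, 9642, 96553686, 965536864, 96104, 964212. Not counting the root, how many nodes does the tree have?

Count nodes per top-level branch (shared prefixes stored once):
  '1'-branch (170): 3 nodes
  '9'-branch (9610, 96104, 9618, 9642, 964212, 9655, 9655367, 96553686, 965536864, 96553687, 96559981): 23 nodes
Sum: 26

26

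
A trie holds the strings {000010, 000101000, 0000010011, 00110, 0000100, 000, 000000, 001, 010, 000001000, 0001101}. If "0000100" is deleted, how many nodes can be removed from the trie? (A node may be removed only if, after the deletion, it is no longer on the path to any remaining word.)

1

A node on "0000100"'s path can go only if nothing else ends at it or branches off below it.
The suffix "0" (1 node) is used only by "0000100"; "000010" is itself a stored word, so pruning stops there.
Nodes removed: 1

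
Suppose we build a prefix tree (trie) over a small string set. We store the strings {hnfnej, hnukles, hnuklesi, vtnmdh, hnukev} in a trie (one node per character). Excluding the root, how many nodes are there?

Trie structure (* marks end of a word):
(root)
├─ h
│  └─ n
│     ├─ f
│     │  └─ n
│     │     └─ e
│     │        └─ j *
│     └─ u
│        └─ k
│           ├─ e
│           │  └─ v *
│           └─ l
│              └─ e
│                 └─ s *
│                    └─ i *
└─ v
   └─ t
      └─ n
         └─ m
            └─ d
               └─ h *
Counting every labelled node above: 20.

20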